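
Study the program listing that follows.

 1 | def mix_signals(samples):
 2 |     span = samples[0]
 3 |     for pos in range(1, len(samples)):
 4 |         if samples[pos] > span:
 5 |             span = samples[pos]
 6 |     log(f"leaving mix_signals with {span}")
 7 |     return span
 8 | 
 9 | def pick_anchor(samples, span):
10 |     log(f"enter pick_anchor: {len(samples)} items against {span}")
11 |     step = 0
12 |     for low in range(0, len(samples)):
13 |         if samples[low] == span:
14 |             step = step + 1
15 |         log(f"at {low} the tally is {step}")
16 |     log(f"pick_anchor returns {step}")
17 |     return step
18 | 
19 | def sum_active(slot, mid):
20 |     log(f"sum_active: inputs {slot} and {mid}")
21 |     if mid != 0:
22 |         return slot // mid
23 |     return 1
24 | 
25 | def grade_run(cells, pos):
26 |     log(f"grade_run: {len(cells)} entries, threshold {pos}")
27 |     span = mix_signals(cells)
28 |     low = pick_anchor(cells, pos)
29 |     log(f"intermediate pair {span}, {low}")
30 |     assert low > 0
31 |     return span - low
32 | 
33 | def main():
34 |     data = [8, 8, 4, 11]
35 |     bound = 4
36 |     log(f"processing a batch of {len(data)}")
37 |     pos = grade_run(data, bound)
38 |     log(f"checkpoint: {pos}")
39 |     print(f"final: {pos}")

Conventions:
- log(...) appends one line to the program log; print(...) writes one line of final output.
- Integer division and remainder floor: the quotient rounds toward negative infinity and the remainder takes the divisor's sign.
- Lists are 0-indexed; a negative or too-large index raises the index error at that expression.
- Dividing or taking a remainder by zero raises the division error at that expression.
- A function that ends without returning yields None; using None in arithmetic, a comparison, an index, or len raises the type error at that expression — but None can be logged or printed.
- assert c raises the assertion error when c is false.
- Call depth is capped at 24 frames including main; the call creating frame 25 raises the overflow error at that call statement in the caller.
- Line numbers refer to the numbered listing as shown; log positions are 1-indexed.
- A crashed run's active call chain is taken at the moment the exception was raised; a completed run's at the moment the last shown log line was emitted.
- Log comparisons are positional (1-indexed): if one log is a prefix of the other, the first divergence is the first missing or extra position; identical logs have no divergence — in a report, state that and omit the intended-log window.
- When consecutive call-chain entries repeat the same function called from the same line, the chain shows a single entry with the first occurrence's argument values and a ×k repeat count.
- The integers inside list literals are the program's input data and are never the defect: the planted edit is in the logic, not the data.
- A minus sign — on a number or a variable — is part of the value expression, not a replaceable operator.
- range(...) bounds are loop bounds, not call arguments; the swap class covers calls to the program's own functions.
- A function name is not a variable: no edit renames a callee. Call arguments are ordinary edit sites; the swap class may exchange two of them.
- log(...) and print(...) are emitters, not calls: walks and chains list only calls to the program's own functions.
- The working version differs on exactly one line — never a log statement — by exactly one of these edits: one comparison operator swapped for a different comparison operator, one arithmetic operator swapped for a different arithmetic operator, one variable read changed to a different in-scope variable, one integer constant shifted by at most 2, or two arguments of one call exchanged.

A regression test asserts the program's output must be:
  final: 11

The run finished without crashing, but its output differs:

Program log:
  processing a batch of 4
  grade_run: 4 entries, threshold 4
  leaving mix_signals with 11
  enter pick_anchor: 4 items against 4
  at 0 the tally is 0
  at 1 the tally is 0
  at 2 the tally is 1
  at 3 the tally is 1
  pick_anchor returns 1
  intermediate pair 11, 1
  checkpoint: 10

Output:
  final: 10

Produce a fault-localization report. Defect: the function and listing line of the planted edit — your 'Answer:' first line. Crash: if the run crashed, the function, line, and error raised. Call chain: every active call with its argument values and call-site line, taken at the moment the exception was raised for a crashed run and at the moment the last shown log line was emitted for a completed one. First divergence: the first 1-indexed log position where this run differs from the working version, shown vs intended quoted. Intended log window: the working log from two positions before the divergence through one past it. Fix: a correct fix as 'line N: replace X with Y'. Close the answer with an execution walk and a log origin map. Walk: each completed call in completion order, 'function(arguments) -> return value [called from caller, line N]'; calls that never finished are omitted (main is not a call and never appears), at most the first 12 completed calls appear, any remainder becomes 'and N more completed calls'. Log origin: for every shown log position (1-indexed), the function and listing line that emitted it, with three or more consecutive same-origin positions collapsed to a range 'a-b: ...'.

Answer: the defect is in grade_run at line 31.
Key observation: Log line 11 is where behavior first shows: 'checkpoint: 10' appears instead of 'checkpoint: 11'.
Call chain: main.
First divergence: position 11 — shown 'checkpoint: 10', intended 'checkpoint: 11'.
Intended log window:
  9: pick_anchor returns 1
  10: intermediate pair 11, 1
  11: checkpoint: 11
Execution walk:
  mix_signals([8, 8, 4, 11]) -> 11  [called from grade_run, line 27]
  pick_anchor([8, 8, 4, 11], 4) -> 1  [called from grade_run, line 28]
  grade_run([8, 8, 4, 11], 4) -> 10  [called from main, line 37]
Log line origins:
  1: logged in main at line 36
  2: logged in grade_run at line 26
  3: logged in mix_signals at line 6
  4: logged in pick_anchor at line 10
  5-8: logged in pick_anchor at line 15
  9: logged in pick_anchor at line 16
  10: logged in grade_run at line 29
  11: logged in main at line 38
A correct fix: line 31: replace `-` with `//`.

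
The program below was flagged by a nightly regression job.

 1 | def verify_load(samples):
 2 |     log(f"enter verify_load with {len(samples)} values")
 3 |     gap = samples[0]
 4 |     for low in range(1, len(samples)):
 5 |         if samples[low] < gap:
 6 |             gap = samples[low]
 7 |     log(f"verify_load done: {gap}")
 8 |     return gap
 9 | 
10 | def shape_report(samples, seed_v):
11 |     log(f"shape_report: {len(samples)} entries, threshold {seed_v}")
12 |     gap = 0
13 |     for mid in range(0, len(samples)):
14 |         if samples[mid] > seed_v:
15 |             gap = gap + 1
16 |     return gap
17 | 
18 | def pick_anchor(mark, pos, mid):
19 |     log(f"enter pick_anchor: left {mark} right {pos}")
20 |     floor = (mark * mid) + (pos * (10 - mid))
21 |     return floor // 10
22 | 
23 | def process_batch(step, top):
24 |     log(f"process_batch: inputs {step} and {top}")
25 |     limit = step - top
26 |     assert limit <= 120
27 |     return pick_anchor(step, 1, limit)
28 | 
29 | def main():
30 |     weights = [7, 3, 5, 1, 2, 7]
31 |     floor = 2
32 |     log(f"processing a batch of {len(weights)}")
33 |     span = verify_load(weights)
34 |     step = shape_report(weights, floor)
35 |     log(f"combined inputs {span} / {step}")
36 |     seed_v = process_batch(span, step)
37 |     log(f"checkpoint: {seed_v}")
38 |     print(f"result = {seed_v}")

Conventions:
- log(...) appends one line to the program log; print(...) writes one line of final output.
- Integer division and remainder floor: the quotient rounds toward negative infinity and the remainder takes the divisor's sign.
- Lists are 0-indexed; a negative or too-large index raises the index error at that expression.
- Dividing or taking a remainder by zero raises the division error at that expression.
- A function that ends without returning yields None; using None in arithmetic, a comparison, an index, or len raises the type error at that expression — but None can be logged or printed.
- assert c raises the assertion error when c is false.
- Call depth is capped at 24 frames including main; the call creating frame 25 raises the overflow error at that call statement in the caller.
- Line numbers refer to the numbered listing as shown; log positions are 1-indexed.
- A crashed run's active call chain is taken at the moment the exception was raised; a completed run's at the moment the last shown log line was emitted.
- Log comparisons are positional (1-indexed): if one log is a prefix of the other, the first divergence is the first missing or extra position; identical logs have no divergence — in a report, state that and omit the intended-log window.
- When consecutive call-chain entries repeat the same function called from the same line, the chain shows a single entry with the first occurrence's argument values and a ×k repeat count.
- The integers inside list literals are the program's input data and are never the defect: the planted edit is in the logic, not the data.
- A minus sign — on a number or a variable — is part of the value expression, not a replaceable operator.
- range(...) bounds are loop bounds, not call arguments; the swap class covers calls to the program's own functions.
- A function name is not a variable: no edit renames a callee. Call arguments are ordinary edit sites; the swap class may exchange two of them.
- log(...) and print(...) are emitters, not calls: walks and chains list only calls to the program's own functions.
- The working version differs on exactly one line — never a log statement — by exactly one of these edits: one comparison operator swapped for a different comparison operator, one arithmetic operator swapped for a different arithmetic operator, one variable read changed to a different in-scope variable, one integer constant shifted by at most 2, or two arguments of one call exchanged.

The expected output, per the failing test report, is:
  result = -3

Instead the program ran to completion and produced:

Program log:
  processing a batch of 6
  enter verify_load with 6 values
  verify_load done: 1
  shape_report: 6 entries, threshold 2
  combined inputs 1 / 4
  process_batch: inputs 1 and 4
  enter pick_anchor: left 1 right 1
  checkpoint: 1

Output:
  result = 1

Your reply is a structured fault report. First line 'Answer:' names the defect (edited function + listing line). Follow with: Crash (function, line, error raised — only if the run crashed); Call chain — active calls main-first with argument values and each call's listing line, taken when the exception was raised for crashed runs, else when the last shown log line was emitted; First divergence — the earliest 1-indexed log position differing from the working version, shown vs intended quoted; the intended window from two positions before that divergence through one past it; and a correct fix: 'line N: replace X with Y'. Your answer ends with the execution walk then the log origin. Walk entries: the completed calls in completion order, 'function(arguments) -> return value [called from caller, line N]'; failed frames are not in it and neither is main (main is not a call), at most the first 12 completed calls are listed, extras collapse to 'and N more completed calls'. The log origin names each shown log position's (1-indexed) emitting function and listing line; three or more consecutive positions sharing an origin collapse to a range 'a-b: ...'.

Answer: the defect is in process_batch at line 27.
Key observation: Everything matches until log position 7, which reads 'enter pick_anchor: left 1 right 1' in place of 'enter pick_anchor: left 1 right -3'.
Call chain: main.
First divergence: position 7 — shown 'enter pick_anchor: left 1 right 1', intended 'enter pick_anchor: left 1 right -3'.
Intended log window:
  5: combined inputs 1 / 4
  6: process_batch: inputs 1 and 4
  7: enter pick_anchor: left 1 right -3
  8: checkpoint: -3
Execution walk:
  verify_load([7, 3, 5, 1, 2, 7]) -> 1  [called from main, line 33]
  shape_report([7, 3, 5, 1, 2, 7], 2) -> 4  [called from main, line 34]
  pick_anchor(1, 1, -3) -> 1  [called from process_batch, line 27]
  process_batch(1, 4) -> 1  [called from main, line 36]
Log origins:
  1: logged in main at line 32
  2: logged in verify_load at line 2
  3: logged in verify_load at line 7
  4: logged in shape_report at line 11
  5: logged in main at line 35
  6: logged in process_batch at line 24
  7: logged in pick_anchor at line 19
  8: logged in main at line 37
A correct fix: line 27: replace `pick_anchor(step, 1, limit)` with `pick_anchor(step, limit, 1)`.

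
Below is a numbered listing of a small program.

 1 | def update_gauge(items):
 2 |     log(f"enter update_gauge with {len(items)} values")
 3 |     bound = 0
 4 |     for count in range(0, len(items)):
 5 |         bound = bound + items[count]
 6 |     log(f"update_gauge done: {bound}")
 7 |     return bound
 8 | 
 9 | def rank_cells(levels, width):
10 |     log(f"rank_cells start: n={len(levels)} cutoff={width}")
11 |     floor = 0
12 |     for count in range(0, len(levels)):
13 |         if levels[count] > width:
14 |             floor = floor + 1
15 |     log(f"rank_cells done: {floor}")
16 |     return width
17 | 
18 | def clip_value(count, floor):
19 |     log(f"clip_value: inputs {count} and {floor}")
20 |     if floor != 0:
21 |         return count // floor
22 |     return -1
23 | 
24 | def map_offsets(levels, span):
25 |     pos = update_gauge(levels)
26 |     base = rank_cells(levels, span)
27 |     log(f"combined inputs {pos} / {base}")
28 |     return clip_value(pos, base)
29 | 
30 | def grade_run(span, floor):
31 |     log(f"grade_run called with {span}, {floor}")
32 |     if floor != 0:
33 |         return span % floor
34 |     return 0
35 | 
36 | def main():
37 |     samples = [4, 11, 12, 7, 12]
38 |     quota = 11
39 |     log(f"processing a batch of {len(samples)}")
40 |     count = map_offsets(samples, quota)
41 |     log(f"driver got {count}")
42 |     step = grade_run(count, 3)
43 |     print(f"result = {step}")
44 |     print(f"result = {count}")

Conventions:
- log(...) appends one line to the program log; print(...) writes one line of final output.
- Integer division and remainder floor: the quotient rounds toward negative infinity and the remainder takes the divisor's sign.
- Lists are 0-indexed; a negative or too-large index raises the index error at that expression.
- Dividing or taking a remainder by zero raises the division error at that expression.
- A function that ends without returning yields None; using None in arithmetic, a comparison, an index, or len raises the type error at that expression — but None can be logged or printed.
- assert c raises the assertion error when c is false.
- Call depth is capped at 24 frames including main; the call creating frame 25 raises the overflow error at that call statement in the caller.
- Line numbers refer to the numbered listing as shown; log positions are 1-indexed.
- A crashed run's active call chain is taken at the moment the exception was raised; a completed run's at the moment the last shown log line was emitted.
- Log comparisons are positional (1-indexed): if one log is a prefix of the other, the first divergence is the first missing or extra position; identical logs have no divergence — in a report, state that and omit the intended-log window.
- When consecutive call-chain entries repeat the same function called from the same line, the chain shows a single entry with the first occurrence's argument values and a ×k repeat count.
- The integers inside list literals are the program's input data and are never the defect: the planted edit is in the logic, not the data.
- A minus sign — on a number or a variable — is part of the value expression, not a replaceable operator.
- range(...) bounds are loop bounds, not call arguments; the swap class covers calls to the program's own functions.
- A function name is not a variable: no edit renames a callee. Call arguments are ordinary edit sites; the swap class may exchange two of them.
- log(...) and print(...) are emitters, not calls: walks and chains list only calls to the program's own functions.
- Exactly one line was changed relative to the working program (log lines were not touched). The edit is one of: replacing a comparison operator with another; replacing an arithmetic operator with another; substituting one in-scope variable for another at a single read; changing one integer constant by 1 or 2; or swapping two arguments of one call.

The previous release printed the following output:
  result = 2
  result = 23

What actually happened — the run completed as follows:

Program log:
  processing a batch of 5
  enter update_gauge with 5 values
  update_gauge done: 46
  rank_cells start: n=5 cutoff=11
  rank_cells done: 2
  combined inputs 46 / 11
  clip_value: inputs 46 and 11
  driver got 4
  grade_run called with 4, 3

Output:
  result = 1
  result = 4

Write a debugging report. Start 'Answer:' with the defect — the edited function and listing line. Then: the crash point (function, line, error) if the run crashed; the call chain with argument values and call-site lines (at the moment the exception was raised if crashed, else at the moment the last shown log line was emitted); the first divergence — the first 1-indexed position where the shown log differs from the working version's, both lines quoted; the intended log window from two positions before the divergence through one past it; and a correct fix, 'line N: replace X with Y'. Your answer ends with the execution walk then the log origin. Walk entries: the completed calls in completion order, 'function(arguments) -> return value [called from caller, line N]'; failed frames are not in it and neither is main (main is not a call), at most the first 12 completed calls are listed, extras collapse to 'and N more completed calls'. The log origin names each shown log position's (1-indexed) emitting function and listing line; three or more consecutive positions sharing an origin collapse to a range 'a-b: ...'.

Answer: the defect is in rank_cells at line 16.
Key observation: Everything matches until log position 6, which reads 'combined inputs 46 / 11' in place of 'combined inputs 46 / 2'.
Call chain: main -> grade_run(4, 3) (called at line 42).
First divergence: position 6 — the shown line 'combined inputs 46 / 11' should read 'combined inputs 46 / 2'.
Intended log window:
  4: rank_cells start: n=5 cutoff=11
  5: rank_cells done: 2
  6: combined inputs 46 / 2
  7: clip_value: inputs 46 and 2
Execution walk:
  update_gauge([4, 11, 12, 7, 12]) -> 46  [called from map_offsets, line 25]
  rank_cells([4, 11, 12, 7, 12], 11) -> 11  [called from map_offsets, line 26]
  clip_value(46, 11) -> 4  [called from map_offsets, line 28]
  map_offsets([4, 11, 12, 7, 12], 11) -> 4  [called from main, line 40]
  grade_run(4, 3) -> 1  [called from main, line 42]
Log origins:
  1: from main, line 39
  2: from update_gauge, line 2
  3: from update_gauge, line 6
  4: from rank_cells, line 10
  5: from rank_cells, line 15
  6: from map_offsets, line 27
  7: from clip_value, line 19
  8: from main, line 41
  9: from grade_run, line 31
A correct fix: line 16: replace `width` with `floor`.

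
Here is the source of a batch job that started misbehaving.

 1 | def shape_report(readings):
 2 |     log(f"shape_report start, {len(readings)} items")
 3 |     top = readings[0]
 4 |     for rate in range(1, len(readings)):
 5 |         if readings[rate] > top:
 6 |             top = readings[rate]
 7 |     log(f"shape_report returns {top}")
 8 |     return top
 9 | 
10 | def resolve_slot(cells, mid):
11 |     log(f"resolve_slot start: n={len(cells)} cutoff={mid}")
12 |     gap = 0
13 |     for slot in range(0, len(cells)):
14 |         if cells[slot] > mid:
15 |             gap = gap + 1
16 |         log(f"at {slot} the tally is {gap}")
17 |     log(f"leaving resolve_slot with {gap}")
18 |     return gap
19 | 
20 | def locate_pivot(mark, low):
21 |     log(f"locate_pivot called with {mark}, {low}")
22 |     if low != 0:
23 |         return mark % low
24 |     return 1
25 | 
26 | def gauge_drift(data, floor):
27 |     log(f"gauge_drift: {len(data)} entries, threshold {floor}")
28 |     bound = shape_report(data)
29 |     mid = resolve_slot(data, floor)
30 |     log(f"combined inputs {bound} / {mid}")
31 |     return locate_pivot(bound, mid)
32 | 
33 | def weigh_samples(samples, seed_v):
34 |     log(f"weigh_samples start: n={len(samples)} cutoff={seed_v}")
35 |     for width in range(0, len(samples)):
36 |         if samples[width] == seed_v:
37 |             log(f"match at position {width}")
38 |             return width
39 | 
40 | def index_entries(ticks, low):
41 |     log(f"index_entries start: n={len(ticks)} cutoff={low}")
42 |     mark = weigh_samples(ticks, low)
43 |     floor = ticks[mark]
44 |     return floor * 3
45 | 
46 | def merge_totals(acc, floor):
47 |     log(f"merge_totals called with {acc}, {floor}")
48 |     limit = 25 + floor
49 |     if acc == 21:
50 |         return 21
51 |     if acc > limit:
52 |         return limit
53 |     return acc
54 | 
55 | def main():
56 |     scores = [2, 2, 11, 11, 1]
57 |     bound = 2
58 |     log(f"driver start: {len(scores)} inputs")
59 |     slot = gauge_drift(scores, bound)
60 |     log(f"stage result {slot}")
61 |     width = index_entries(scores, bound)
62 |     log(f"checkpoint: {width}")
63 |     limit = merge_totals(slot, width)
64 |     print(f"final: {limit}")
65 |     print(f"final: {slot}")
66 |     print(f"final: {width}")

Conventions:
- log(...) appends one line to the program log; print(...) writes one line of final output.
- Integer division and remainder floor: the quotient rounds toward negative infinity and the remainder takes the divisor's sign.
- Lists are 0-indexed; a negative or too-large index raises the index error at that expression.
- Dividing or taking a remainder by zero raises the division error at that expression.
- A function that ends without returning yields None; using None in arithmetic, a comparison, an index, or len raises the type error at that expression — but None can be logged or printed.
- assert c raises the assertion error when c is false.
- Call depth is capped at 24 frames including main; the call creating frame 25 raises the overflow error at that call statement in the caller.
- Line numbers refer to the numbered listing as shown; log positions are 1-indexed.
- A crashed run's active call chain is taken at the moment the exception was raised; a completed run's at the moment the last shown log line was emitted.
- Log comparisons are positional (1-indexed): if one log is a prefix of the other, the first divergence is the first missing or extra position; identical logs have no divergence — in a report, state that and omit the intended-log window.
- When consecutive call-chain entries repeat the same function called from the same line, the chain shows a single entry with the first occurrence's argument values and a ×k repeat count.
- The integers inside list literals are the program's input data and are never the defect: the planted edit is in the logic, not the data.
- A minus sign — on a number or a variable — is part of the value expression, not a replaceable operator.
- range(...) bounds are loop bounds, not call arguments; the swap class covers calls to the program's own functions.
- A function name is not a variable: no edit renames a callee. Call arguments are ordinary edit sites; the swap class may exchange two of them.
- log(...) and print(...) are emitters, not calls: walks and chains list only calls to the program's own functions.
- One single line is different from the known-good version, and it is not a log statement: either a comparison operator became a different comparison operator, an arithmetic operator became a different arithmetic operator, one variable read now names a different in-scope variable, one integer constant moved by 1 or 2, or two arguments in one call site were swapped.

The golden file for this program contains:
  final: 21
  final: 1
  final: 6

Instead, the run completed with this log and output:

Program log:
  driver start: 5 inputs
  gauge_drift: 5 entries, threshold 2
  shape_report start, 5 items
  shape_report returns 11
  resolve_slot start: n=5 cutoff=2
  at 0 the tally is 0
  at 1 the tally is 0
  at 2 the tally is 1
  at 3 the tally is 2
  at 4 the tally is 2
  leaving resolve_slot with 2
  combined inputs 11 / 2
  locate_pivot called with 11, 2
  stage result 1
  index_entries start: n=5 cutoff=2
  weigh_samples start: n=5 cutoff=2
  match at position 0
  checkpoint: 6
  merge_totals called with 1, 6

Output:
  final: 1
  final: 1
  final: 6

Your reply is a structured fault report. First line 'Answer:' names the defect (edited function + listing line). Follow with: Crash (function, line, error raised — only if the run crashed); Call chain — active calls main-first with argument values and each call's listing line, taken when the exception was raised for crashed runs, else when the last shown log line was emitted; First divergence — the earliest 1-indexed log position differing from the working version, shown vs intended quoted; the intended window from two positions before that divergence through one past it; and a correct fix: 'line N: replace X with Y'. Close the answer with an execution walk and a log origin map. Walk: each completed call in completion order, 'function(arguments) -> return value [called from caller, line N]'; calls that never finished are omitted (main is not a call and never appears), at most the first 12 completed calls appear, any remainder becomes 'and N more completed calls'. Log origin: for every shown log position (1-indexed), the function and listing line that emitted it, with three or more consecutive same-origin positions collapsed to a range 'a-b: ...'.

Answer: the defect is in merge_totals at line 49.
Key fact: The logs agree in full; only the final output differs.
Call chain: main -> merge_totals(1, 6) (called at line 63).
First divergence: none; the two logs match at every position.
Execution walk:
  shape_report([2, 2, 11, 11, 1]) -> 11  [called from gauge_drift, line 28]
  resolve_slot([2, 2, 11, 11, 1], 2) -> 2  [called from gauge_drift, line 29]
  locate_pivot(11, 2) -> 1  [called from gauge_drift, line 31]
  gauge_drift([2, 2, 11, 11, 1], 2) -> 1  [called from main, line 59]
  weigh_samples([2, 2, 11, 11, 1], 2) -> 0  [called from index_entries, line 42]
  index_entries([2, 2, 11, 11, 1], 2) -> 6  [called from main, line 61]
  merge_totals(1, 6) -> 1  [called from main, line 63]
Log line origins:
  1: logged in main at line 58
  2: logged in gauge_drift at line 27
  3: logged in shape_report at line 2
  4: logged in shape_report at line 7
  5: logged in resolve_slot at line 11
  6-10: logged in resolve_slot at line 16
  11: logged in resolve_slot at line 17
  12: logged in gauge_drift at line 30
  13: logged in locate_pivot at line 21
  14: logged in main at line 60
  15: logged in index_entries at line 41
  16: logged in weigh_samples at line 34
  17: logged in weigh_samples at line 37
  18: logged in main at line 62
  19: logged in merge_totals at line 47
A correct fix: line 49: replace `==` with `<`.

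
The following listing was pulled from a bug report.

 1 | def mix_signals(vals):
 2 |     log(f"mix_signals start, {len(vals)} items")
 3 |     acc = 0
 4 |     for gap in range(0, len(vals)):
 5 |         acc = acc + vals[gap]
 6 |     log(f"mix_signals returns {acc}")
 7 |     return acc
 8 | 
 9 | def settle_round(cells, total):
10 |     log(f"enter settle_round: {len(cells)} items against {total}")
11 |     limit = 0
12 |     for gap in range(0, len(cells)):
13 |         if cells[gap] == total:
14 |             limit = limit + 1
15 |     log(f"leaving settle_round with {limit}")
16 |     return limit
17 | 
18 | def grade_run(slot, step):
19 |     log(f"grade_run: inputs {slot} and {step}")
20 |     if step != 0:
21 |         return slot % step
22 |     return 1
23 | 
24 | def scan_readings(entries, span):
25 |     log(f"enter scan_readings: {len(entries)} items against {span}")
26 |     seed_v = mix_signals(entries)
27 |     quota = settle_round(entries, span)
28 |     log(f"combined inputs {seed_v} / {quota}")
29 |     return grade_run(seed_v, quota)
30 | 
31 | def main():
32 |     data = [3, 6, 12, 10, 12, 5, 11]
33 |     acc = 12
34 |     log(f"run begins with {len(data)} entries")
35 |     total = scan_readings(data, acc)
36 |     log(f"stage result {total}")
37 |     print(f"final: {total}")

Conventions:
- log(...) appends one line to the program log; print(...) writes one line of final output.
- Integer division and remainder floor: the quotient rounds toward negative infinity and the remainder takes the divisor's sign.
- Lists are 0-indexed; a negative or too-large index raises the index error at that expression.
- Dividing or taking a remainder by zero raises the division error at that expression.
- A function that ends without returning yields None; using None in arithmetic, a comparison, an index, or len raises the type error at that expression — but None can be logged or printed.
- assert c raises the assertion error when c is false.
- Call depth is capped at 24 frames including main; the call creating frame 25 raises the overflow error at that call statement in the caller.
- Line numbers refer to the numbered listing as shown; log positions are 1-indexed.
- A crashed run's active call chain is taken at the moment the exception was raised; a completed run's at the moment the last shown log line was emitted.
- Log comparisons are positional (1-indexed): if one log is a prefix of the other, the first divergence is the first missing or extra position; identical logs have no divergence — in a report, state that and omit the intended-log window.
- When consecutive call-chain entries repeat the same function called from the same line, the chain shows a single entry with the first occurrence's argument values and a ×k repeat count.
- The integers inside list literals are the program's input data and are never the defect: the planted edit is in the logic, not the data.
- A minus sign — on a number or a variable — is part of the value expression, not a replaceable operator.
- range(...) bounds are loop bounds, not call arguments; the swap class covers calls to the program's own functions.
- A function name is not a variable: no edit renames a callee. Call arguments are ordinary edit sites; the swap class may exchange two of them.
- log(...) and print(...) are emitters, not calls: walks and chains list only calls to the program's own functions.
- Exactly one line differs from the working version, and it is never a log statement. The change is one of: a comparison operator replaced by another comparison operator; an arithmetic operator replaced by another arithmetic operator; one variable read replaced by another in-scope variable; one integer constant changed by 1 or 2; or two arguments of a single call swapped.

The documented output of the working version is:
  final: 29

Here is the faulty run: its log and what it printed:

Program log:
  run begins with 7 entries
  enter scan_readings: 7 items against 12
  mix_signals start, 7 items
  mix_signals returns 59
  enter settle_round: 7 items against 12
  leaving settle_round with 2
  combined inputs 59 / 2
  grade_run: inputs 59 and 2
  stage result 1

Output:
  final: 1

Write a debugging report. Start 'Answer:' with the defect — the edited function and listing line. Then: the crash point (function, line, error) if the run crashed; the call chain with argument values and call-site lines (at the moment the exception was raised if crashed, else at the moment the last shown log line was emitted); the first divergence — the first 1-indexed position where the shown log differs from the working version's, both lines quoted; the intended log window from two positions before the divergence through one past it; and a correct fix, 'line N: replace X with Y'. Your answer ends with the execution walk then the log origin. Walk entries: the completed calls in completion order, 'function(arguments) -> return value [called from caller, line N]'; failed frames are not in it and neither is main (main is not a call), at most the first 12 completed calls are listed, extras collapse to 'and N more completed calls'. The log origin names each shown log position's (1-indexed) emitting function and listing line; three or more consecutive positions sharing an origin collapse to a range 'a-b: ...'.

Answer: the defect is in grade_run at line 21.
Core observation: Position 9 is the first bad log line: 'stage result 1' should read 'stage result 29'.
Call chain: main.
First divergence: position 9 — the shown line 'stage result 1' should read 'stage result 29'.
Intended log window:
  7: combined inputs 59 / 2
  8: grade_run: inputs 59 and 2
  9: stage result 29
Execution walk:
  mix_signals([3, 6, 12, 10, 12, 5, 11]) -> 59  [called from scan_readings, line 26]
  settle_round([3, 6, 12, 10, 12, 5, 11], 12) -> 2  [called from scan_readings, line 27]
  grade_run(59, 2) -> 1  [called from scan_readings, line 29]
  scan_readings([3, 6, 12, 10, 12, 5, 11], 12) -> 1  [called from main, line 35]
Log origins:
  1 — main, line 34
  2 — scan_readings, line 25
  3 — mix_signals, line 2
  4 — mix_signals, line 6
  5 — settle_round, line 10
  6 — settle_round, line 15
  7 — scan_readings, line 28
  8 — grade_run, line 19
  9 — main, line 36
A correct fix: line 21: replace `%` with `//`.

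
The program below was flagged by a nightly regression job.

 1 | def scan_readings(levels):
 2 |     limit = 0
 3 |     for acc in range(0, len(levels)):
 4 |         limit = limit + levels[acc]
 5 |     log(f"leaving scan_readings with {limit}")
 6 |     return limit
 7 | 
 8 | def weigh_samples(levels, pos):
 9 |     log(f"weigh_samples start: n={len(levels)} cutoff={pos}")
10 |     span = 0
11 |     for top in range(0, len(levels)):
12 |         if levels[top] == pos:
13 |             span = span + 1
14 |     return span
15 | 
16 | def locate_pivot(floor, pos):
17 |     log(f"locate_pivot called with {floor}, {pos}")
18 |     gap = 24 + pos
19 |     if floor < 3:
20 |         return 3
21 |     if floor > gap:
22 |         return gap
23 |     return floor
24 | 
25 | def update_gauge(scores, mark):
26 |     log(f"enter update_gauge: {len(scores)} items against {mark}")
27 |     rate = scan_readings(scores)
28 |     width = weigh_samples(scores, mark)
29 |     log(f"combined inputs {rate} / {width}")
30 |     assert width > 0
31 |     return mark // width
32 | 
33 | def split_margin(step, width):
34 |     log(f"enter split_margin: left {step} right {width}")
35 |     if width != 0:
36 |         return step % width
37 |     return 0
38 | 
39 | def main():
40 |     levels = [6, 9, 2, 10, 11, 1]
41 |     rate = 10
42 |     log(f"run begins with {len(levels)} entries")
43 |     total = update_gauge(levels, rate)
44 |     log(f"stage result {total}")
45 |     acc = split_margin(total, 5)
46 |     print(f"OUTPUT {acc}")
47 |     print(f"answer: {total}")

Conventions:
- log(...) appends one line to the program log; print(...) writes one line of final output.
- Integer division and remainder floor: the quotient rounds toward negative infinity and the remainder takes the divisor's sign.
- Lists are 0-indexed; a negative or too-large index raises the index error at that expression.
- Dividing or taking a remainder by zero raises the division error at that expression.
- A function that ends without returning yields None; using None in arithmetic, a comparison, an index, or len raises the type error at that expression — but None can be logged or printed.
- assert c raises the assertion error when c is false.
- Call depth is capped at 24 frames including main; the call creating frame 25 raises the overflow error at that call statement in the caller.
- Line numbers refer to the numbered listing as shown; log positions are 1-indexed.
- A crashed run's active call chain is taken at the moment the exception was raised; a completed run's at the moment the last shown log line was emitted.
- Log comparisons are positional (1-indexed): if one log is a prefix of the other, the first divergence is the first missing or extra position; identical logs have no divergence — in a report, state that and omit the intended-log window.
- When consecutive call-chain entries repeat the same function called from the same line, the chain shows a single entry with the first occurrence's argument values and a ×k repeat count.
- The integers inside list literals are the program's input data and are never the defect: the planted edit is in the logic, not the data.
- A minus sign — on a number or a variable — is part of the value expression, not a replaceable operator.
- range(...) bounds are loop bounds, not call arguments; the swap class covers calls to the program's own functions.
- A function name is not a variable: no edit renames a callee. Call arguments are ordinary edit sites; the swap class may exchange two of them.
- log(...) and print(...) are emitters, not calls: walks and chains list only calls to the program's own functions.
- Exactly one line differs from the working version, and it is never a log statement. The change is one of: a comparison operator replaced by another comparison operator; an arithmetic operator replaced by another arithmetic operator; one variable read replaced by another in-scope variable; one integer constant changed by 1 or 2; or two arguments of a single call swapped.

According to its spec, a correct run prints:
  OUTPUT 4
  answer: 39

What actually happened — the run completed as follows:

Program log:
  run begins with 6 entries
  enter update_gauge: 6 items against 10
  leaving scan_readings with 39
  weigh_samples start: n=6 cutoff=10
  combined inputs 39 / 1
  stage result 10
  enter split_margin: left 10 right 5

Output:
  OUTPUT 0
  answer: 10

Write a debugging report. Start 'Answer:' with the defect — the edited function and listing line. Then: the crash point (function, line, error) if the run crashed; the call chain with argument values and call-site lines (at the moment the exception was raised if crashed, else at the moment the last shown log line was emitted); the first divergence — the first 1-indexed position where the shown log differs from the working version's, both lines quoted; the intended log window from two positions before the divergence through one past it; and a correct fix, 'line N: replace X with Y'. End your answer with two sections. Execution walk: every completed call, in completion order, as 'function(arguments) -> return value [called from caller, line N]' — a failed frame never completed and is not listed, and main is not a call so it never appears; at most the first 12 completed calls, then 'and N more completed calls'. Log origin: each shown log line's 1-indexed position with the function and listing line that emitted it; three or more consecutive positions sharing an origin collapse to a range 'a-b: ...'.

Answer: the defect is in update_gauge at line 31.
Core observation: The log first diverges at position 6: the faulty run prints 'stage result 10' where the working version prints 'stage result 39'.
Call chain: main -> split_margin(10, 5) (called at line 45).
First divergence: position 6 — shown 'stage result 10', intended 'stage result 39'.
Intended log window:
  4: weigh_samples start: n=6 cutoff=10
  5: combined inputs 39 / 1
  6: stage result 39
  7: enter split_margin: left 39 right 5
Execution walk:
  scan_readings([6, 9, 2, 10, 11, 1]) -> 39  [called from update_gauge, line 27]
  weigh_samples([6, 9, 2, 10, 11, 1], 10) -> 1  [called from update_gauge, line 28]
  update_gauge([6, 9, 2, 10, 11, 1], 10) -> 10  [called from main, line 43]
  split_margin(10, 5) -> 0  [called from main, line 45]
Log line origins:
  1: emitted by main (line 42)
  2: emitted by update_gauge (line 26)
  3: emitted by scan_readings (line 5)
  4: emitted by weigh_samples (line 9)
  5: emitted by update_gauge (line 29)
  6: emitted by main (line 44)
  7: emitted by split_margin (line 34)
A correct fix: line 31: replace `mark` with `rate`.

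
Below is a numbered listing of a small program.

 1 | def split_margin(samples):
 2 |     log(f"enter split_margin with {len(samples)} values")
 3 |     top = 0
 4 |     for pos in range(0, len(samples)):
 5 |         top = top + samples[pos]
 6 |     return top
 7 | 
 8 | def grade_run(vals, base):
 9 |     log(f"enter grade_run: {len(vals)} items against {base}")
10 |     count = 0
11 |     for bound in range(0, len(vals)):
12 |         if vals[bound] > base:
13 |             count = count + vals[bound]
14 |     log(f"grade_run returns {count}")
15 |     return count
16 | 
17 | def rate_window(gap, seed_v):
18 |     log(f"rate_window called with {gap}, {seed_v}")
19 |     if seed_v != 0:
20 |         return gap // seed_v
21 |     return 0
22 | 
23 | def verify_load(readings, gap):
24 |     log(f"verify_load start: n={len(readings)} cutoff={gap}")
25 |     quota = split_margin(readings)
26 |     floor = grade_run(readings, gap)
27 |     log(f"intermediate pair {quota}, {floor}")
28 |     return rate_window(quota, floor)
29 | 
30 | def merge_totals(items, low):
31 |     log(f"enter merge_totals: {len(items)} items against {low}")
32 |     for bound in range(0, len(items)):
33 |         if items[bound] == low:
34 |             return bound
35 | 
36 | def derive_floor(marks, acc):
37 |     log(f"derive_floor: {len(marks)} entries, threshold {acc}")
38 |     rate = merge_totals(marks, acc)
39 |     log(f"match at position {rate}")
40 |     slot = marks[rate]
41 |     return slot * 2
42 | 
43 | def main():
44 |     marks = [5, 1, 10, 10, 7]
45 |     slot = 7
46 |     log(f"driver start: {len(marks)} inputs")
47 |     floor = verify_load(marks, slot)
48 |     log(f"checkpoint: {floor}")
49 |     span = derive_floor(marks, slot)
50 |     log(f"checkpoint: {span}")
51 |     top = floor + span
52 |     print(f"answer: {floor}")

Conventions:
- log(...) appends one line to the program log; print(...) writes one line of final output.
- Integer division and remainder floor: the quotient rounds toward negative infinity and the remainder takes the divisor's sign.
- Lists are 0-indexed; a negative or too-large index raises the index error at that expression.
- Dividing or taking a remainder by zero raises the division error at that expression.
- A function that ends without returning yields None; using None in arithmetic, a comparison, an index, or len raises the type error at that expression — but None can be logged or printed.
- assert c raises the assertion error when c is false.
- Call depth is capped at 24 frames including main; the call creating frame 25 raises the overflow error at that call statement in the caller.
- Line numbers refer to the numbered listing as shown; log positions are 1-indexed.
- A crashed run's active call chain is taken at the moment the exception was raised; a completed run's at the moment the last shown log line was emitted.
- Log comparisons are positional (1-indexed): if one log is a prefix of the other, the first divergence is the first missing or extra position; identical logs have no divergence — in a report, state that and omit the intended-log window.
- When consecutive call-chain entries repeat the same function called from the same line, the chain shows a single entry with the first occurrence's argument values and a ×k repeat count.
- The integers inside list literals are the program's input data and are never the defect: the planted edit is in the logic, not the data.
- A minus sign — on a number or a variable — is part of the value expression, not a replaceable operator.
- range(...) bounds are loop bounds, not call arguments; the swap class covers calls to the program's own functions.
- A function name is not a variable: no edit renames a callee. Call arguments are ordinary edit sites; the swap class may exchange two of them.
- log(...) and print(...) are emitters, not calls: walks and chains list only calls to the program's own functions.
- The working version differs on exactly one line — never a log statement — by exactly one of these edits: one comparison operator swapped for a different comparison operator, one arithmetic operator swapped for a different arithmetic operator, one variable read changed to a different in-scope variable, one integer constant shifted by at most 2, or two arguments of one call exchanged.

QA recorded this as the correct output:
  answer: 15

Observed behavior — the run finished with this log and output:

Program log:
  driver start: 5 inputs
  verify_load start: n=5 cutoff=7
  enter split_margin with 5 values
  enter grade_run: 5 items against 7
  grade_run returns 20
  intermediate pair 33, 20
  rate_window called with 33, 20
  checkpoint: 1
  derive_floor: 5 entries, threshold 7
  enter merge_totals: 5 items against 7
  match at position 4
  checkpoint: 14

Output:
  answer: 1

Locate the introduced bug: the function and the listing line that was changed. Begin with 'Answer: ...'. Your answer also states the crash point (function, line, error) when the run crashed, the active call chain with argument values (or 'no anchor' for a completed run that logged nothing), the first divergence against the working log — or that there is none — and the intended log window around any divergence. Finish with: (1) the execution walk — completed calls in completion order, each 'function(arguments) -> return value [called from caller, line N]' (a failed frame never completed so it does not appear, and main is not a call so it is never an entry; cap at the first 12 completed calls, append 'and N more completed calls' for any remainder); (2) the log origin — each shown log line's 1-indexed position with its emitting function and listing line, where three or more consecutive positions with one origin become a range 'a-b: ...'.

Answer: the defect is in main at line 52.
Key observation: The two runs log identically and part ways only at the printed values.
Call chain: main.
First divergence: none (the log streams are identical).
Execution walk:
  split_margin([5, 1, 10, 10, 7]) -> 33  [called from verify_load, line 25]
  grade_run([5, 1, 10, 10, 7], 7) -> 20  [called from verify_load, line 26]
  rate_window(33, 20) -> 1  [called from verify_load, line 28]
  verify_load([5, 1, 10, 10, 7], 7) -> 1  [called from main, line 47]
  merge_totals([5, 1, 10, 10, 7], 7) -> 4  [called from derive_floor, line 38]
  derive_floor([5, 1, 10, 10, 7], 7) -> 14  [called from main, line 49]
Log origin:
  1: logged in main at line 46
  2: logged in verify_load at line 24
  3: logged in split_margin at line 2
  4: logged in grade_run at line 9
  5: logged in grade_run at line 14
  6: logged in verify_load at line 27
  7: logged in rate_window at line 18
  8: logged in main at line 48
  9: logged in derive_floor at line 37
  10: logged in merge_totals at line 31
  11: logged in derive_floor at line 39
  12: logged in main at line 50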